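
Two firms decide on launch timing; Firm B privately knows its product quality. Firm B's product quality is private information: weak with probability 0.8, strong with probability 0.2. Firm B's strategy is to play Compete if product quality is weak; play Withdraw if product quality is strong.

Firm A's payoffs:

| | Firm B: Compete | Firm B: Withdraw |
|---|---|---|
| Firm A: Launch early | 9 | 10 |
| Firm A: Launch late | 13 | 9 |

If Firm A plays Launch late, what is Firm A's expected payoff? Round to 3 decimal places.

Take the expectation over Firm B's product quality, weighting each type's action by its prior probability.
E[Launch late] = 0.8·13 + 0.2·9 = 10.4 + 1.8 = 12.2

12.200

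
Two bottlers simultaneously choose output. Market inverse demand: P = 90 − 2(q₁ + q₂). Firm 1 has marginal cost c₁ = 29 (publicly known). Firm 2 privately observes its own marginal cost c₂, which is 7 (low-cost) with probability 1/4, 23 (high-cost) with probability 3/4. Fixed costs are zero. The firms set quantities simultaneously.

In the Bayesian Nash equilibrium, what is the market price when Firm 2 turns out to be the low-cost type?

40

Each type of Firm 2 best-responds to q₁; Firm 1 best-responds to the expected q₂ over Firm 2's types.
Firm 2 with cost c maximizes (90 − 2(q₁+q₂) − c)·q₂, giving q₂(c) = (90 − c − 2q₁)/4.
E[c₂] = 1/4·7 + 3/4·23 = 19
Firm 1's FOC against E[q₂] yields q₁ = (90 − 2·29 + E[c₂])/6 = (90 − 58 + 19)/6 = 8.5.
q₂(low-cost) = 16.5, so P = 90 − 2·(8.5 + 16.5) = 40.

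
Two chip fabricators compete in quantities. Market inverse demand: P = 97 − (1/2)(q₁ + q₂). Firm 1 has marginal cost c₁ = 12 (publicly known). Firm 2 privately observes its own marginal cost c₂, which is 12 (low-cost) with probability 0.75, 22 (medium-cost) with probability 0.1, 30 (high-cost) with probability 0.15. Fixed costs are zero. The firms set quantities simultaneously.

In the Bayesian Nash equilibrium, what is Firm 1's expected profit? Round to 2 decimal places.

1748.38

Firm 2 with cost c maximizes (97 − (1/2)(q₁+q₂) − c)·q₂, giving q₂(c) = (97 − c − (1/2)q₁).
E[c₂] = 0.75·12 + 0.1·22 + 0.15·30 = 15.7
Firm 1's FOC against E[q₂] yields q₁ = (97 − 2·12 + E[c₂])/(3/2) = (97 − 24 + 15.7)/(3/2) = 59.1333.
E[P] = 97 − (1/2)·(q₁ + E[q₂]) = 41.5667; Firm 1's expected profit = (E[P] − 12)·q₁ = (41.5667 − 12)·59.1333 = 1748.38.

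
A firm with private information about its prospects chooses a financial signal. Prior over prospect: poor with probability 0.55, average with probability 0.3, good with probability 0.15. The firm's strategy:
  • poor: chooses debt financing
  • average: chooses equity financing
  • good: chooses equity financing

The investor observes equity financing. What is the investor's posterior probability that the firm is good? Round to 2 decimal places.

P(equity financing) = 0.55·0 + 0.3·1 + 0.15·1 = 0.45
P(good | equity financing) = (0.15·1) / 0.45 = 0.15 / 0.45 = 0.333333

0.33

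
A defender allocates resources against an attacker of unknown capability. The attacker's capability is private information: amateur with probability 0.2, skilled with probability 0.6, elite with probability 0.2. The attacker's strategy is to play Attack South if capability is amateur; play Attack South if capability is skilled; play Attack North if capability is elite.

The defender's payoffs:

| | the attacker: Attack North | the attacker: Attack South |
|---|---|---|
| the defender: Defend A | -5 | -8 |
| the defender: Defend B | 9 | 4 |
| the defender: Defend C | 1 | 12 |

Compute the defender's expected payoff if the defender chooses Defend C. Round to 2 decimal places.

E[Defend C] = 0.2·12 + 0.6·12 + 0.2·1 = 2.4 + 7.2 + 0.2 = 9.8

9.80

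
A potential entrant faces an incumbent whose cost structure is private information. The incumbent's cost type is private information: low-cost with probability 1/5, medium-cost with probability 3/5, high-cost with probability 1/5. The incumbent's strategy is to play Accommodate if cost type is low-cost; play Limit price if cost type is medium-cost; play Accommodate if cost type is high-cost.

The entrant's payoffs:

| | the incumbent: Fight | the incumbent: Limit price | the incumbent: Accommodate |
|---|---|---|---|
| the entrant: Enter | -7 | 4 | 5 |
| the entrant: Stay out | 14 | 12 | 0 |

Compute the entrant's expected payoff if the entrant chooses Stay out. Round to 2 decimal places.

E[Stay out] = 1/5·0 + 3/5·12 + 1/5·0 = 0 + 36/5 + 0 = 36/5

7.20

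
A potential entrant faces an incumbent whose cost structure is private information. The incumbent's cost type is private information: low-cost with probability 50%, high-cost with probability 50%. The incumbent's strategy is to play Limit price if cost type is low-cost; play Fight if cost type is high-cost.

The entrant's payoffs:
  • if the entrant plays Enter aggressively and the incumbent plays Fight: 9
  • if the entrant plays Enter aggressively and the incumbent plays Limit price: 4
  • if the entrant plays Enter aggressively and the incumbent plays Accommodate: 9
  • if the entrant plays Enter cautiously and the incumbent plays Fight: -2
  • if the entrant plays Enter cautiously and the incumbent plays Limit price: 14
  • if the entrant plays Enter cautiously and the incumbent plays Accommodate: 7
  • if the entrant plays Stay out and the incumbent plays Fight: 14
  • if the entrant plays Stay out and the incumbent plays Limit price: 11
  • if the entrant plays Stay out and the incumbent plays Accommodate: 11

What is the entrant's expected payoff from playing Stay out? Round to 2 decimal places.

12.50

Take the expectation over the incumbent's cost type, weighting each type's action by its prior probability.
E[Stay out] = 0.5·11 + 0.5·14 = 5.5 + 7 = 12.5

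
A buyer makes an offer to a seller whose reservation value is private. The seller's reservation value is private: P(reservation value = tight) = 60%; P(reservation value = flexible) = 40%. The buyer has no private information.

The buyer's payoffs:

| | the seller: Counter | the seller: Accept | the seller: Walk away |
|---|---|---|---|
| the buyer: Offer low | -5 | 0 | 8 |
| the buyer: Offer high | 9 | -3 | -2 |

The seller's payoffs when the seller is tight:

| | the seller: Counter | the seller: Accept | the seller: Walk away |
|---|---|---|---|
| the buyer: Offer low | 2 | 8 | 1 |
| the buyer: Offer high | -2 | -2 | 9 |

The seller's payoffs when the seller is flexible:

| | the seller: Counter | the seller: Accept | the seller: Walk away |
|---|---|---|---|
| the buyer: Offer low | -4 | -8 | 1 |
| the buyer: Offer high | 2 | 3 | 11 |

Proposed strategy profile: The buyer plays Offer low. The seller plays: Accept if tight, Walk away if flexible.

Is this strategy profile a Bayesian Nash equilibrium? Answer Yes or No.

Yes

The buyer plays Offer low: E[Offer low] = 0.6·(0) + 0.4·(8) = 3.2; E[Offer high] = -2.6. Best-responding. ✓
The seller (reservation value tight), facing Offer low: Counter gives 2, Accept gives 8, Walk away gives 1. Proposed Accept is best. ✓
The seller (reservation value flexible), facing Offer low: Counter gives -4, Accept gives -8, Walk away gives 1. Proposed Walk away is best. ✓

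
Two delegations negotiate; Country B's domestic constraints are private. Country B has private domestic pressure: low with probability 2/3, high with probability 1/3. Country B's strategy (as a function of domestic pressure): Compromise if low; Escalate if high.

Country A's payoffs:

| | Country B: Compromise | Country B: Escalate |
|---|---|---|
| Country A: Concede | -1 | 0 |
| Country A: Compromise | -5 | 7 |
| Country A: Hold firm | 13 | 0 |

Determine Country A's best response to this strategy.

Hold firm

E[Concede] = 2/3·(-1) + 1/3·(0) = -2/3
E[Compromise] = 2/3·(-5) + 1/3·(7) = -1
E[Hold firm] = 2/3·(13) + 1/3·(0) = 26/3
Best response: Hold firm (26/3 is the largest).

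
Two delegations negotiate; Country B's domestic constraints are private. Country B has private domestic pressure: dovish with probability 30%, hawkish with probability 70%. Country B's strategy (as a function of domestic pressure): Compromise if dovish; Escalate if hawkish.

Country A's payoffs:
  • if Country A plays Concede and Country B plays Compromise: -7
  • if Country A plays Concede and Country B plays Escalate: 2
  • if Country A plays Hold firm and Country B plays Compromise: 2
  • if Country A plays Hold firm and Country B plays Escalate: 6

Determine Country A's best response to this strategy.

Hold firm

E[Concede] = 0.3·(-7) + 0.7·(2) = -0.7
E[Hold firm] = 0.3·(2) + 0.7·(6) = 4.8
Best response: Hold firm (4.8 is the largest).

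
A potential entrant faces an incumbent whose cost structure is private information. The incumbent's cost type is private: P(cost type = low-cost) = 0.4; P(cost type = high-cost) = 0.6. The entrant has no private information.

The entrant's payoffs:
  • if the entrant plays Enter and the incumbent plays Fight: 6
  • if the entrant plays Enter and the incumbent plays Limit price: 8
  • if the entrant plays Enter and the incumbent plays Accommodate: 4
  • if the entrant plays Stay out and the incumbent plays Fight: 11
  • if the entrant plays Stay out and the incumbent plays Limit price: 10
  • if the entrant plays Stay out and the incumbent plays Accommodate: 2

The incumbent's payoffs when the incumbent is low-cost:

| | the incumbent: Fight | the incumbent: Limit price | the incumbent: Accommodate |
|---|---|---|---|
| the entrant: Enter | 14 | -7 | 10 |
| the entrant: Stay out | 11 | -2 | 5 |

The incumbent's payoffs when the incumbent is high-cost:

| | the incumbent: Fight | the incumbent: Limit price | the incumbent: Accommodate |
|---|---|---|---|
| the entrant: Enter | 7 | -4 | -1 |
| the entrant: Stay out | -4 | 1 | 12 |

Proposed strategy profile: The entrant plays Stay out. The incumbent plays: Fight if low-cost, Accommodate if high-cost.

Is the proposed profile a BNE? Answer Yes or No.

The entrant plays Stay out: E[Stay out] = 0.4·(11) + 0.6·(2) = 5.6; E[Enter] = 4.8. Best-responding. ✓
The incumbent (cost type low-cost), facing Stay out: Fight gives 11, Limit price gives -2, Accommodate gives 5. Proposed Fight is best. ✓
The incumbent (cost type high-cost), facing Stay out: Fight gives -4, Limit price gives 1, Accommodate gives 12. Proposed Accommodate is best. ✓

Yes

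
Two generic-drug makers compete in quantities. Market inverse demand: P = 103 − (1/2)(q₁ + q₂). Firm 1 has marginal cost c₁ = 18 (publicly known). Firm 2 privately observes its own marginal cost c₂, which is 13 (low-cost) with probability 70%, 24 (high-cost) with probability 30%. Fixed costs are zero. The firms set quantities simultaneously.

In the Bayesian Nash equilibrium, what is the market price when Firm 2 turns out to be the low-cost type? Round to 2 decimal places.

44.12

Firm 2 with cost c maximizes (103 − (1/2)(q₁+q₂) − c)·q₂, giving q₂(c) = (103 − c − (1/2)q₁).
E[c₂] = 0.7·13 + 0.3·24 = 16.3
Firm 1's FOC against E[q₂] yields q₁ = (103 − 2·18 + E[c₂])/(3/2) = (103 − 36 + 16.3)/(3/2) = 55.5333.
q₂(low-cost) = 62.2333, so P = 103 − (1/2)·(55.5333 + 62.2333) = 44.1167.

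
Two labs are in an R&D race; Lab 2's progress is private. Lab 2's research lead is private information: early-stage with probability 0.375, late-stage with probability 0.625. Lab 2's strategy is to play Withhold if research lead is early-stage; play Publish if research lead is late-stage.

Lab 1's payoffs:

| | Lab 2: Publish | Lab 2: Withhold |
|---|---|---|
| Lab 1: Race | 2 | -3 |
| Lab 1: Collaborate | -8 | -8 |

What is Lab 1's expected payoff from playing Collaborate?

E[Collaborate] = 0.375·(-8) + 0.625·(-8) = (-3) + (-5) = -8

-8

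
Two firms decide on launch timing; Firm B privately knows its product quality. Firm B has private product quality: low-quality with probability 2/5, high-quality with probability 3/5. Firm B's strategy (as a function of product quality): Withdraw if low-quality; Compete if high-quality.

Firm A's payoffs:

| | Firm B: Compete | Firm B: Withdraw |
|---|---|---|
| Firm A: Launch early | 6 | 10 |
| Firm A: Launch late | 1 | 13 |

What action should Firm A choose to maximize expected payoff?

Compute Firm A's expected payoff for each action, taking the expectation over Firm B's type.
E[Launch early] = 2/5·(10) + 3/5·(6) = 38/5
E[Launch late] = 2/5·(13) + 3/5·(1) = 29/5
Best response: Launch early (38/5 is the largest).

Launch early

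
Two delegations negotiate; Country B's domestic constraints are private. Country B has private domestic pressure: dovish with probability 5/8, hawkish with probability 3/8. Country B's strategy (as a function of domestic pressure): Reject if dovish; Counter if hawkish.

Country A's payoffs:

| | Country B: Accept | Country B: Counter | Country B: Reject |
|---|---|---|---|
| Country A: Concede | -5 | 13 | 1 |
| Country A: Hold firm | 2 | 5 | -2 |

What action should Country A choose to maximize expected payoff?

E[Concede] = 5/8·(1) + 3/8·(13) = 11/2
E[Hold firm] = 5/8·(-2) + 3/8·(5) = 5/8
Best response: Concede (11/2 is the largest).

Concede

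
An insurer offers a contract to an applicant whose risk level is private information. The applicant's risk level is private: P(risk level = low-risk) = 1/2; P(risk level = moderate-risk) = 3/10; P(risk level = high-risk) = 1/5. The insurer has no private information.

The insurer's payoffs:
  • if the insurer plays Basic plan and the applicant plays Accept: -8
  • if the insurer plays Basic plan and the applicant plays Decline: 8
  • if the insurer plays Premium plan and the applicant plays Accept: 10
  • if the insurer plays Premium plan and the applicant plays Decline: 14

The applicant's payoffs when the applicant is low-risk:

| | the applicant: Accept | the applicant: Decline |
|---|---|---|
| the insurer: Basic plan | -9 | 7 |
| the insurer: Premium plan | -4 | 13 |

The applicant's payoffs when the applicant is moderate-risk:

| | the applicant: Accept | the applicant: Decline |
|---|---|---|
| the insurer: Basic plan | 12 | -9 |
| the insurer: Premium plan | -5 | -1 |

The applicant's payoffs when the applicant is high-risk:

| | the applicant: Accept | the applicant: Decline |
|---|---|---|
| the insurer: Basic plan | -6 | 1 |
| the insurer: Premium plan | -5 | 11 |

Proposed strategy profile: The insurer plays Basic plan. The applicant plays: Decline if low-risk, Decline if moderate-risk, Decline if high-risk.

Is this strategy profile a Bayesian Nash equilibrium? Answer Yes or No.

No

The insurer plays Basic plan: E[Basic plan] = 1/2·(8) + 3/10·(8) + 1/5·(8) = 8; E[Premium plan] = 14. Not best-responding. ✗
The applicant (risk level low-risk), facing Basic plan: Accept gives -9, Decline gives 7. Proposed Decline is best. ✓
The applicant (risk level moderate-risk), facing Basic plan: Accept gives 12, Decline gives -9. Proposed Decline is not best — profitable deviation exists. ✗
The applicant (risk level high-risk), facing Basic plan: Accept gives -6, Decline gives 1. Proposed Decline is best. ✓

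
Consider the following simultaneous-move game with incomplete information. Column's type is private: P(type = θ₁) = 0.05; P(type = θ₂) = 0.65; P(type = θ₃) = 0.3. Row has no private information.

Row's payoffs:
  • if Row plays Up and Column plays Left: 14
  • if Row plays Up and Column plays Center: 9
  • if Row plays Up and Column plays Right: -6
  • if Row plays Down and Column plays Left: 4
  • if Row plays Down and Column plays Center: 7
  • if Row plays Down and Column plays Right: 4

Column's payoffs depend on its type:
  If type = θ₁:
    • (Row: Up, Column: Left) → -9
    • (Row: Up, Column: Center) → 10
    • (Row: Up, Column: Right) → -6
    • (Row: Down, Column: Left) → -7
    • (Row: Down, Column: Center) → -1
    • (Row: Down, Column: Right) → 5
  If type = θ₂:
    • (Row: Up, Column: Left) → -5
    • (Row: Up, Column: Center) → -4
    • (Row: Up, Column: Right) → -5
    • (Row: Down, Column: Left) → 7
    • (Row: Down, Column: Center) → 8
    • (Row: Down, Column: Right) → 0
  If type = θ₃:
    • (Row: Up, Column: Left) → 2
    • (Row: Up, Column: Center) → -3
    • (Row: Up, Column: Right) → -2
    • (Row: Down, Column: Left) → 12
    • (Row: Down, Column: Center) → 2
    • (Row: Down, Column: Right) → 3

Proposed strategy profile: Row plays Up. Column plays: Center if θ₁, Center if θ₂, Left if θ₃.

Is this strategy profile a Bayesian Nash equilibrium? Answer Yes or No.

Yes

Row plays Up: E[Up] = 0.05·(9) + 0.65·(9) + 0.3·(14) = 10.5; E[Down] = 6.1. Best-responding. ✓
Column (type θ₁), facing Up: Left gives -9, Center gives 10, Right gives -6. Proposed Center is best. ✓
Column (type θ₂), facing Up: Left gives -5, Center gives -4, Right gives -5. Proposed Center is best. ✓
Column (type θ₃), facing Up: Left gives 2, Center gives -3, Right gives -2. Proposed Left is best. ✓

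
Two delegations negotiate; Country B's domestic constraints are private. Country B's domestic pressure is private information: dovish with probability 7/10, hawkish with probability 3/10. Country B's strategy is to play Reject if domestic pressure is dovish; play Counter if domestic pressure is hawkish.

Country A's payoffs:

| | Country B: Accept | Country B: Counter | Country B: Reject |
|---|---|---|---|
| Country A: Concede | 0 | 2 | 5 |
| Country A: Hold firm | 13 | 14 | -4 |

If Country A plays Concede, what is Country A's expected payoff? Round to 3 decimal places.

4.100

E[Concede] = 7/10·5 + 3/10·2 = 7/2 + 3/5 = 41/10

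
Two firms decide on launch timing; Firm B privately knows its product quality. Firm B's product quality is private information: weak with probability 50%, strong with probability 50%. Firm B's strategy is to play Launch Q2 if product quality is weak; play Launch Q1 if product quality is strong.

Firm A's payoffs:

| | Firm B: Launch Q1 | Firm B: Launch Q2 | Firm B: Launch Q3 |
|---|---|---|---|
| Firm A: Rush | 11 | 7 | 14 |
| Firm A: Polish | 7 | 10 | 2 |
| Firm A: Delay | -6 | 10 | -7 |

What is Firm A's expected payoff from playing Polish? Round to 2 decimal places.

Take the expectation over Firm B's product quality, weighting each type's action by its prior probability.
E[Polish] = 0.5·10 + 0.5·7 = 5 + 3.5 = 8.5

8.50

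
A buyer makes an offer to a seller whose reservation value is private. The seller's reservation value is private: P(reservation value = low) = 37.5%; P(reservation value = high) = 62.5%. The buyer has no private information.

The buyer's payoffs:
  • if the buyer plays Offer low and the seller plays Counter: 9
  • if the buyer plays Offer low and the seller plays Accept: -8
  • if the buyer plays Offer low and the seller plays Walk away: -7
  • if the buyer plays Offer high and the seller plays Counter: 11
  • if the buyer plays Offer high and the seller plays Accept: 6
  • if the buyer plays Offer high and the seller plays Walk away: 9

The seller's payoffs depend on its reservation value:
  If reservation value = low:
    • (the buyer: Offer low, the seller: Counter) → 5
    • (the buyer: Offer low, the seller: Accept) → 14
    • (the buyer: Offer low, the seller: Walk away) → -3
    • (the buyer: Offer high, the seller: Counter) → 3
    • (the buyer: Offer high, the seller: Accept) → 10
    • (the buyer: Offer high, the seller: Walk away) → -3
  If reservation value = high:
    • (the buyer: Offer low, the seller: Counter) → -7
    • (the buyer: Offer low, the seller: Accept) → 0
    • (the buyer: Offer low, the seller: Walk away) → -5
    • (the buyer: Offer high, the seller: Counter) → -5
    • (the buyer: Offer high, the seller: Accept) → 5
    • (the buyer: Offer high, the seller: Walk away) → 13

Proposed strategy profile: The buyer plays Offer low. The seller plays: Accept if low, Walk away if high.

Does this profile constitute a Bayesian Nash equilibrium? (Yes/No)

No

The buyer plays Offer low: E[Offer low] = 0.375·(-8) + 0.625·(-7) = -7.375; E[Offer high] = 7.875. Not best-responding. ✗
The seller (reservation value low), facing Offer low: Counter gives 5, Accept gives 14, Walk away gives -3. Proposed Accept is best. ✓
The seller (reservation value high), facing Offer low: Counter gives -7, Accept gives 0, Walk away gives -5. Proposed Walk away is not best — profitable deviation exists. ✗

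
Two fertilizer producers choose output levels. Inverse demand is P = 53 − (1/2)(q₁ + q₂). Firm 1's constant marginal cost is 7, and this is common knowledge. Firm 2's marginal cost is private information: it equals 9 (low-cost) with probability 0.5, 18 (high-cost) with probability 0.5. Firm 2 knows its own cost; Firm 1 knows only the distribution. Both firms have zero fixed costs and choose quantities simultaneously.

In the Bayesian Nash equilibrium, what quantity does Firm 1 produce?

Type-c best response for Firm 2: q₂(c) = (53 − c) − q₁/2.
Firm 1 maximizes expected profit; its first-order condition is 53 − q₁ − (1/2)E[q₂] − 7 = 0.
Substituting E[q₂] and solving: E[c₂] = 13.5, so q₁ = (53 − 2·7 + 13.5)/(3/2) = 35.

35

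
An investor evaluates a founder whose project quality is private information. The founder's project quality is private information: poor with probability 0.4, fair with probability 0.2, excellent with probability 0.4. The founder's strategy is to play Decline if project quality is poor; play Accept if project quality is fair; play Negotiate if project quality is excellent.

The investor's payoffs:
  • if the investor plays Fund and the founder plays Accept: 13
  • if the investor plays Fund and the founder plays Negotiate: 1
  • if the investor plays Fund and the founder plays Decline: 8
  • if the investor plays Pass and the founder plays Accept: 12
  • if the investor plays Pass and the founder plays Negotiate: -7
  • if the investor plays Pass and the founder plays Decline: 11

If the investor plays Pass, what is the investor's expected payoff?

4

Take the expectation over the founder's project quality, weighting each type's action by its prior probability.
E[Pass] = 0.4·11 + 0.2·12 + 0.4·(-7) = 4.4 + 2.4 + (-2.8) = 4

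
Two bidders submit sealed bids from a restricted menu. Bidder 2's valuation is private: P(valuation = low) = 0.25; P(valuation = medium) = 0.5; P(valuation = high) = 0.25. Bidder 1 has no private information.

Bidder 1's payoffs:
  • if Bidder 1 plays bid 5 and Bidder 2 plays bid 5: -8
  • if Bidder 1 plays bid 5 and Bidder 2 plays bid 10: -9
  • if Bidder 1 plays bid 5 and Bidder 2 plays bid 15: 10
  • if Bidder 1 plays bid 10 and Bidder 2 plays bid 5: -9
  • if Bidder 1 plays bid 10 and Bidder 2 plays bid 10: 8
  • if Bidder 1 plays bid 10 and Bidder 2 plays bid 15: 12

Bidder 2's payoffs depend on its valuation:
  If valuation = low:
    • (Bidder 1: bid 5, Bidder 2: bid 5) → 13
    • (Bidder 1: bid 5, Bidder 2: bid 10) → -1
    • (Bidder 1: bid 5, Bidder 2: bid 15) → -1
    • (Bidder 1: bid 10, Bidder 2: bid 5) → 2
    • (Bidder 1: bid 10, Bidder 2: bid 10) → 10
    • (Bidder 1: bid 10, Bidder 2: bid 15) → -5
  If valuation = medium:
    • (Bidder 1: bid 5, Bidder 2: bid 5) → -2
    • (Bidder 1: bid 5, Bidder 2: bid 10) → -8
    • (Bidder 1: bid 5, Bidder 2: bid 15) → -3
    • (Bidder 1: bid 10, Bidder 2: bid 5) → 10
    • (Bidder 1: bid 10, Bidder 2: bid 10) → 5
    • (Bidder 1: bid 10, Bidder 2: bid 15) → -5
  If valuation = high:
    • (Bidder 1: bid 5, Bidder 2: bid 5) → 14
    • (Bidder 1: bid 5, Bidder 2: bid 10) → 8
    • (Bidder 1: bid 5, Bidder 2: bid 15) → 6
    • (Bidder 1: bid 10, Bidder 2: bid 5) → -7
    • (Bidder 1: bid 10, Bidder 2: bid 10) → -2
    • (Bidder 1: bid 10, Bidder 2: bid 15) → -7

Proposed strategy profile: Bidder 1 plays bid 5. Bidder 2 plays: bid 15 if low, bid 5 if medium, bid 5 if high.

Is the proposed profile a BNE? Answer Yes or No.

Bidder 1 plays bid 5: E[bid 5] = 0.25·(10) + 0.5·(-8) + 0.25·(-8) = -3.5; E[bid 10] = -3.75. Best-responding. ✓
Bidder 2 (valuation low), facing bid 5: bid 5 gives 13, bid 10 gives -1, bid 15 gives -1. Proposed bid 15 is not best — profitable deviation exists. ✗
Bidder 2 (valuation medium), facing bid 5: bid 5 gives -2, bid 10 gives -8, bid 15 gives -3. Proposed bid 5 is best. ✓
Bidder 2 (valuation high), facing bid 5: bid 5 gives 14, bid 10 gives 8, bid 15 gives 6. Proposed bid 5 is best. ✓

No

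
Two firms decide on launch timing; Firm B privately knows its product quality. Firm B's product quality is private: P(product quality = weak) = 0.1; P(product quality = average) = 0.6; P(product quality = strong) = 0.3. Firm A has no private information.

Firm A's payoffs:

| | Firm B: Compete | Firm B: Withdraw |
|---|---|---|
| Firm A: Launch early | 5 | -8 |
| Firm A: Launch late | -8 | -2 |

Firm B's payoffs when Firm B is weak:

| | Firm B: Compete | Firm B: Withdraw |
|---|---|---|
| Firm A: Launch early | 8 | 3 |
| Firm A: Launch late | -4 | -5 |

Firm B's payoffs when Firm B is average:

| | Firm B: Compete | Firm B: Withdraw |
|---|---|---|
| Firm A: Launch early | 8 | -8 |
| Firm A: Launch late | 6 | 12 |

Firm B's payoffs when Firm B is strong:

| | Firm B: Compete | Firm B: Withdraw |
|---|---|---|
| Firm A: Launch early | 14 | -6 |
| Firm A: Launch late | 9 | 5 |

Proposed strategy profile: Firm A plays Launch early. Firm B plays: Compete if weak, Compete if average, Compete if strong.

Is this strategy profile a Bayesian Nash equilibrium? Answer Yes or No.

Yes

Firm A plays Launch early: E[Launch early] = 0.1·(5) + 0.6·(5) + 0.3·(5) = 5; E[Launch late] = -8. Best-responding. ✓
Firm B (product quality weak), facing Launch early: Compete gives 8, Withdraw gives 3. Proposed Compete is best. ✓
Firm B (product quality average), facing Launch early: Compete gives 8, Withdraw gives -8. Proposed Compete is best. ✓
Firm B (product quality strong), facing Launch early: Compete gives 14, Withdraw gives -6. Proposed Compete is best. ✓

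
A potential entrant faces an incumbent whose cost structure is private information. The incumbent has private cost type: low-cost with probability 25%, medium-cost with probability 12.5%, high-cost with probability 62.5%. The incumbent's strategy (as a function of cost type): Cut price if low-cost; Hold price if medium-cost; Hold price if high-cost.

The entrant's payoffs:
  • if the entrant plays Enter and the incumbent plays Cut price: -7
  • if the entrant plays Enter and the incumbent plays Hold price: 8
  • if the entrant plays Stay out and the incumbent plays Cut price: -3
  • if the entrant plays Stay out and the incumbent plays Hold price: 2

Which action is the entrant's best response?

Enter

E[Enter] = 0.25·(-7) + 0.125·(8) + 0.625·(8) = 4.25
E[Stay out] = 0.25·(-3) + 0.125·(2) + 0.625·(2) = 0.75
Best response: Enter (4.25 is the largest).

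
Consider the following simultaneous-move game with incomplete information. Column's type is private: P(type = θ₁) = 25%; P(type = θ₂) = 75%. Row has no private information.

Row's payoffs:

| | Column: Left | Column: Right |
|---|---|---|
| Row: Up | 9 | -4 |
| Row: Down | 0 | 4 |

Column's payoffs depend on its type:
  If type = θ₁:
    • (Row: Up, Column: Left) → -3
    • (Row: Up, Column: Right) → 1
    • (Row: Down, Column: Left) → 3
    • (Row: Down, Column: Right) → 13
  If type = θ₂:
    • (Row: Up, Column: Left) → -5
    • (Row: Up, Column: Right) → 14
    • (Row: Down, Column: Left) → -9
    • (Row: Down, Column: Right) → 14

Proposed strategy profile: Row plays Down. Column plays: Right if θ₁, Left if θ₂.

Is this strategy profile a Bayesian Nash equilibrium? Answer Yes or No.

No

Row plays Down: E[Down] = 0.25·(4) + 0.75·(0) = 1; E[Up] = 5.75. Not best-responding. ✗
Column (type θ₁), facing Down: Left gives 3, Right gives 13. Proposed Right is best. ✓
Column (type θ₂), facing Down: Left gives -9, Right gives 14. Proposed Left is not best — profitable deviation exists. ✗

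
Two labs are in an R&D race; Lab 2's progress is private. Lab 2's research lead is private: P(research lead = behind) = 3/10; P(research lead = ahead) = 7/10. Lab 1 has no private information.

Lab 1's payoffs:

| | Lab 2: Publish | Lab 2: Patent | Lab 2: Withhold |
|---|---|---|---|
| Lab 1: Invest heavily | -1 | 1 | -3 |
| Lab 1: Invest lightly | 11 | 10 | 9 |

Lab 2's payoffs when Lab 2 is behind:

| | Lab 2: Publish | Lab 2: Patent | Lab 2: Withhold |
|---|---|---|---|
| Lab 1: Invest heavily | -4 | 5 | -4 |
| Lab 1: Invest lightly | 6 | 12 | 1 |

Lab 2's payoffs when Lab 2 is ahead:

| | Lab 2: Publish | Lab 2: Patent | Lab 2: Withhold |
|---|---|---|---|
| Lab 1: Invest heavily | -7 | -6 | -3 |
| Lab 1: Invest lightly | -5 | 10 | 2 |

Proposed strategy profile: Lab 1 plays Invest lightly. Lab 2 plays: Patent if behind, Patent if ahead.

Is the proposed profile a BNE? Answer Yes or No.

Lab 1 plays Invest lightly: E[Invest lightly] = 3/10·(10) + 7/10·(10) = 10; E[Invest heavily] = 1. Best-responding. ✓
Lab 2 (research lead behind), facing Invest lightly: Publish gives 6, Patent gives 12, Withhold gives 1. Proposed Patent is best. ✓
Lab 2 (research lead ahead), facing Invest lightly: Publish gives -5, Patent gives 10, Withhold gives 2. Proposed Patent is best. ✓

Yes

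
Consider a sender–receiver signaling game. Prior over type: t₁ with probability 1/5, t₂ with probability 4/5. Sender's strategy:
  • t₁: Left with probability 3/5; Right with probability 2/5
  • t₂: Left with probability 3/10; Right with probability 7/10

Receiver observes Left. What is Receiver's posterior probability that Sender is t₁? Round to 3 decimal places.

0.333

Apply Bayes' rule using the sender's strategy as the likelihood.
P(Left) = (1/5)·(3/5) + (4/5)·(3/10) = 9/25
P(t₁ | Left) = ((1/5)·(3/5)) / (9/25) = (3/25) / (9/25) = 1/3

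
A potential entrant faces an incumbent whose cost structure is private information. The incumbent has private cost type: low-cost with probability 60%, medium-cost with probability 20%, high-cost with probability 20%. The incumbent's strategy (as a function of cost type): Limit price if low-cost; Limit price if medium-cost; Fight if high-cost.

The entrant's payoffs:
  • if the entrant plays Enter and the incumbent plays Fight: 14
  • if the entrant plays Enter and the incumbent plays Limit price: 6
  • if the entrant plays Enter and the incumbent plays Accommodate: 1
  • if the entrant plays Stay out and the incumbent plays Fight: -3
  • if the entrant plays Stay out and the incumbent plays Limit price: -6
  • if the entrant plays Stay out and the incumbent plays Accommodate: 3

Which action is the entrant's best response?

Enter

E[Enter] = 0.6·(6) + 0.2·(6) + 0.2·(14) = 7.6
E[Stay out] = 0.6·(-6) + 0.2·(-6) + 0.2·(-3) = -5.4
Best response: Enter (7.6 is the largest).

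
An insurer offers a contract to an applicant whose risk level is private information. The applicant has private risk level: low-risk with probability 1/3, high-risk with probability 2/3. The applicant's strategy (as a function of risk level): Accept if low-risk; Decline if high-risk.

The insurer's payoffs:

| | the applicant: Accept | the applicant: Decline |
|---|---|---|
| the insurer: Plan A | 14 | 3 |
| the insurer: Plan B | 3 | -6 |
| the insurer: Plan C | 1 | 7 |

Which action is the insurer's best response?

Plan A

Compute the insurer's expected payoff for each action, taking the expectation over the applicant's type.
E[Plan A] = 1/3·(14) + 2/3·(3) = 20/3
E[Plan B] = 1/3·(3) + 2/3·(-6) = -3
E[Plan C] = 1/3·(1) + 2/3·(7) = 5
Best response: Plan A (20/3 is the largest).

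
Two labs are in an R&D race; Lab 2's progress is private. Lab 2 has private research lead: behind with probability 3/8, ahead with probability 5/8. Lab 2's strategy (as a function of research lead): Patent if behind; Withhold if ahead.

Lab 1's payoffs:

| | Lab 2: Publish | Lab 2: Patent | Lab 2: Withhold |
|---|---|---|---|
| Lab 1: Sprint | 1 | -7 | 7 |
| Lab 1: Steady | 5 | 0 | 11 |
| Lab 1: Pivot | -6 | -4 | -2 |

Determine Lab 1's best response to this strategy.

Compute Lab 1's expected payoff for each action, taking the expectation over Lab 2's type.
E[Sprint] = 3/8·(-7) + 5/8·(7) = 7/4
E[Steady] = 3/8·(0) + 5/8·(11) = 55/8
E[Pivot] = 3/8·(-4) + 5/8·(-2) = -11/4
Best response: Steady (55/8 is the largest).

Steady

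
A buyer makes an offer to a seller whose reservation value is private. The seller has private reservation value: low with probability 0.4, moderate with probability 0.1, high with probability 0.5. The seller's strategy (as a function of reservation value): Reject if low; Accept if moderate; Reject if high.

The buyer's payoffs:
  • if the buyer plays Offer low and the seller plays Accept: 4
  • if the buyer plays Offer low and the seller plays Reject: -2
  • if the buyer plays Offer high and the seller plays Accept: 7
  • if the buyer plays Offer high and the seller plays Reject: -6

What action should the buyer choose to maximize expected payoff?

E[Offer low] = 0.4·(-2) + 0.1·(4) + 0.5·(-2) = -1.4
E[Offer high] = 0.4·(-6) + 0.1·(7) + 0.5·(-6) = -4.7
Best response: Offer low (-1.4 is the largest).

Offer low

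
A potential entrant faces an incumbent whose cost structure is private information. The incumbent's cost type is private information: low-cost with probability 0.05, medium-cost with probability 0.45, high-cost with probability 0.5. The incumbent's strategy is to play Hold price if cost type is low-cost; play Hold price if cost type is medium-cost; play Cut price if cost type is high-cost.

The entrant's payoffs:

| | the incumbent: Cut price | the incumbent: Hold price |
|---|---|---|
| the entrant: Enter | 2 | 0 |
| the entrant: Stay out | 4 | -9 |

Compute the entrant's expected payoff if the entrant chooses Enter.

1

Take the expectation over the incumbent's cost type, weighting each type's action by its prior probability.
E[Enter] = 0.05·0 + 0.45·0 + 0.5·2 = 0 + 0 + 1 = 1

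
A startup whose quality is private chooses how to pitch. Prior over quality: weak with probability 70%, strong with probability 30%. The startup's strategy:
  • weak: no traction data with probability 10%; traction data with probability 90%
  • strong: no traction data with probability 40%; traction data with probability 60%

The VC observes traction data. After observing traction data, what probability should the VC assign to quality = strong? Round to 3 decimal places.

P(traction data) = 0.7·0.9 + 0.3·0.6 = 0.81
P(strong | traction data) = (0.3·0.6) / 0.81 = 0.18 / 0.81 = 0.222222

0.222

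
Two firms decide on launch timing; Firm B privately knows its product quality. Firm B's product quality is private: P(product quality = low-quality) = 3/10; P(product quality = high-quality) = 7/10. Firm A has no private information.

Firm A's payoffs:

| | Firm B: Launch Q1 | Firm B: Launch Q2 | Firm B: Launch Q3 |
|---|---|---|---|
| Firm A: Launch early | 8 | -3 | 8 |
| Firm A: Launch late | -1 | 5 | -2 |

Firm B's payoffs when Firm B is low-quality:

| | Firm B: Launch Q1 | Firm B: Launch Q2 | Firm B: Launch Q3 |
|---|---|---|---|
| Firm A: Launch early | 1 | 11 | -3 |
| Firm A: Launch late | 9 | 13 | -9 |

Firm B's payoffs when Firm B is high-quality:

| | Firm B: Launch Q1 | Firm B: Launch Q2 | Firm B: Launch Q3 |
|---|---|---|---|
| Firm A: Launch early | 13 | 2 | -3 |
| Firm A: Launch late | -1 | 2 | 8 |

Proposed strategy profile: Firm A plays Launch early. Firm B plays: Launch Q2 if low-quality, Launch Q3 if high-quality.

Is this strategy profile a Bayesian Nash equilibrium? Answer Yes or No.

No

Firm A plays Launch early: E[Launch early] = 3/10·(-3) + 7/10·(8) = 47/10; E[Launch late] = 1/10. Best-responding. ✓
Firm B (product quality low-quality), facing Launch early: Launch Q1 gives 1, Launch Q2 gives 11, Launch Q3 gives -3. Proposed Launch Q2 is best. ✓
Firm B (product quality high-quality), facing Launch early: Launch Q1 gives 13, Launch Q2 gives 2, Launch Q3 gives -3. Proposed Launch Q3 is not best — profitable deviation exists. ✗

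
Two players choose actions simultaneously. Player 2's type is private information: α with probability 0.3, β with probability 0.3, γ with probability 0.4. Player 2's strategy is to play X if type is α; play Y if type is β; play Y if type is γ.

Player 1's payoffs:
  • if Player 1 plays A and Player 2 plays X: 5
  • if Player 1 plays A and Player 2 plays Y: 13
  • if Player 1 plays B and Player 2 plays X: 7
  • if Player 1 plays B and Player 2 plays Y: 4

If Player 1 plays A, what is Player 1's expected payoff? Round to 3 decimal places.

10.600

Take the expectation over Player 2's type, weighting each type's action by its prior probability.
E[A] = 0.3·5 + 0.3·13 + 0.4·13 = 1.5 + 3.9 + 5.2 = 10.6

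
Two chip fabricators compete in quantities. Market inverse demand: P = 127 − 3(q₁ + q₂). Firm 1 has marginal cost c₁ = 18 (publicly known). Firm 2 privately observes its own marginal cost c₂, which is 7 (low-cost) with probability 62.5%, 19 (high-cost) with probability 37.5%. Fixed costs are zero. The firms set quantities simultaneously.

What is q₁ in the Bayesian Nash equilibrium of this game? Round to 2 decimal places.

11.39

Type-c best response for Firm 2: q₂(c) = (127 − c)/6 − q₁/2.
Firm 1 maximizes expected profit; its first-order condition is 127 − 6q₁ − 3E[q₂] − 18 = 0.
Substituting E[q₂] and solving: E[c₂] = 11.5, so q₁ = (127 − 2·18 + 11.5)/9 = 11.3889.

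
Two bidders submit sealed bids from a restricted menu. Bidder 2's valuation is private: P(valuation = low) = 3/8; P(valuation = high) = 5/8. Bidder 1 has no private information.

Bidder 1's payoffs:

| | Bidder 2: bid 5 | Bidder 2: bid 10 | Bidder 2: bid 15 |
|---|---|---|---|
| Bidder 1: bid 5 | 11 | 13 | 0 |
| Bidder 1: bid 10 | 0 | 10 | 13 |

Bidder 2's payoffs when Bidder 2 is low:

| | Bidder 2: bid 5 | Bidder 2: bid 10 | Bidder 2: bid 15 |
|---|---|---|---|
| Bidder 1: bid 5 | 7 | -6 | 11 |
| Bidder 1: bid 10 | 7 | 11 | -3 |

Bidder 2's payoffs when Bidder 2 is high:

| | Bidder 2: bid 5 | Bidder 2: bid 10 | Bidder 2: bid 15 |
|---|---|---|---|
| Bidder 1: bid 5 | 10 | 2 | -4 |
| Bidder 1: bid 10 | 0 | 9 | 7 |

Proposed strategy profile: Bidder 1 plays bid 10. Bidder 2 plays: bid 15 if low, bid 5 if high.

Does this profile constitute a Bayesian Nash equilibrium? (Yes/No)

No

Bidder 1 plays bid 10: E[bid 10] = 3/8·(13) + 5/8·(0) = 39/8; E[bid 5] = 55/8. Not best-responding. ✗
Bidder 2 (valuation low), facing bid 10: bid 5 gives 7, bid 10 gives 11, bid 15 gives -3. Proposed bid 15 is not best — profitable deviation exists. ✗
Bidder 2 (valuation high), facing bid 10: bid 5 gives 0, bid 10 gives 9, bid 15 gives 7. Proposed bid 5 is not best — profitable deviation exists. ✗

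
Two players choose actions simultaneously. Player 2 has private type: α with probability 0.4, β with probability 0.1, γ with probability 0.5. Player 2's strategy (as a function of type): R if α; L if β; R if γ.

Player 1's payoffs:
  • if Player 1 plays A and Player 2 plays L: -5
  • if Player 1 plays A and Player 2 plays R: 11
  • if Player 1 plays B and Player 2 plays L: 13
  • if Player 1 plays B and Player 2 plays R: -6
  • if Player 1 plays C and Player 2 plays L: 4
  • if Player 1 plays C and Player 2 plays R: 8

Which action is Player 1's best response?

A

E[A] = 0.4·(11) + 0.1·(-5) + 0.5·(11) = 9.4
E[B] = 0.4·(-6) + 0.1·(13) + 0.5·(-6) = -4.1
E[C] = 0.4·(8) + 0.1·(4) + 0.5·(8) = 7.6
Best response: A (9.4 is the largest).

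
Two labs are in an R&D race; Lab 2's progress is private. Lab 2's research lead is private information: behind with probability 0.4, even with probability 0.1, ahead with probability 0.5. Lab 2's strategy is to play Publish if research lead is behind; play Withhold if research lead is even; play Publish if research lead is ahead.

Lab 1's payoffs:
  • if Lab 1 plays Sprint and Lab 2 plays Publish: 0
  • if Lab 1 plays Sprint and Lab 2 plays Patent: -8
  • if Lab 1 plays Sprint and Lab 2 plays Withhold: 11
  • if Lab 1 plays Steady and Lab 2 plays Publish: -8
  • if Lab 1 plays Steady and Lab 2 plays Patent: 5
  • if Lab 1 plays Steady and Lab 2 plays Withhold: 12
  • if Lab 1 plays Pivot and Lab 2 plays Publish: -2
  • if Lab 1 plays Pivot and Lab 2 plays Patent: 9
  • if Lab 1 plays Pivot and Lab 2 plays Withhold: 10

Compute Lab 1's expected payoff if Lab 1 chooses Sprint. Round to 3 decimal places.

1.100

Take the expectation over Lab 2's research lead, weighting each type's action by its prior probability.
E[Sprint] = 0.4·0 + 0.1·11 + 0.5·0 = 0 + 1.1 + 0 = 1.1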